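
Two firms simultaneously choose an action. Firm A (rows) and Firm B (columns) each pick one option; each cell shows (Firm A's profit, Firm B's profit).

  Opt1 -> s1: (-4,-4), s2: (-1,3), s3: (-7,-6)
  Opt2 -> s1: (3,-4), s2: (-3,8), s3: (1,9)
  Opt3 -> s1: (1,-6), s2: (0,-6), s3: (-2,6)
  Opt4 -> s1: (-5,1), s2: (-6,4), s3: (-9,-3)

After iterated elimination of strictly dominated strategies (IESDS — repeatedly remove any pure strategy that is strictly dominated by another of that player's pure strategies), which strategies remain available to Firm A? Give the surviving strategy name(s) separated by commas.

For Firm A, Opt3 strictly dominates Opt1 on the remaining columns (s1: 1>-4, s2: 0>-1, s3: -2>-7); eliminate Opt1.
For Firm A, Opt2 strictly dominates Opt4 on the remaining columns (s1: 3>-5, s2: -3>-6, s3: 1>-9); eliminate Opt4.
Firm B's strategy s1 is strictly dominated by s3 (Opt2: 9>-4, Opt3: 6>-6) and is removed.
Firm B's strategy s2 is strictly dominated by s3 (Opt2: 9>8, Opt3: 6>-6) and is removed.
Row Opt3 is eliminated: Opt2 beats it against every remaining column (s3: 1>-2).
Among the remaining strategies, none is strictly dominated by another pure strategy of the same player, so the elimination stops.
Surviving strategies — Firm A: {Opt2}; Firm B: {s3}.

Opt2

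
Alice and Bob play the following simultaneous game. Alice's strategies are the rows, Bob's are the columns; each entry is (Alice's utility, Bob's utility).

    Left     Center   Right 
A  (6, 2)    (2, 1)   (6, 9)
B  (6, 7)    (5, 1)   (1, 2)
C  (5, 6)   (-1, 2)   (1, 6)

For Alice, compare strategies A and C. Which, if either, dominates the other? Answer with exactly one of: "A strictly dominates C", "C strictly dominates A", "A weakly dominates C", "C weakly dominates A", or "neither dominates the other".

A strictly dominates C

A's payoffs vs C's, by Bob's action — Left: 6>5, Center: 2>-1, Right: 6>1.
Every comparison favours A, so A strictly dominates C.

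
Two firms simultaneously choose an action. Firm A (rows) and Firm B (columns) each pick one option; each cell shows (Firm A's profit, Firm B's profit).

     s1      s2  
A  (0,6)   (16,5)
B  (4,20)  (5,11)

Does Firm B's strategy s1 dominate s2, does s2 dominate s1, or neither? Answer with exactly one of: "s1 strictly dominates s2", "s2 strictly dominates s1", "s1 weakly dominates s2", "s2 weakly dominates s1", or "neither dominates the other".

Compare s1 to s2 across each choice by Firm A: A: 6>5, B: 20>11.
Every comparison favours s1, so s1 strictly dominates s2.

s1 strictly dominates s2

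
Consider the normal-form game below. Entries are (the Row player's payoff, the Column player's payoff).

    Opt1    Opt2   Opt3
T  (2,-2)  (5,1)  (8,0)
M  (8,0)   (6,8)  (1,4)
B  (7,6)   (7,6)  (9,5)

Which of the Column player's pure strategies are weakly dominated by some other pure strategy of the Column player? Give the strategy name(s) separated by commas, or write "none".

Opt1 is weakly dominated by Opt2 (T: 1>-2, M: 8>0, B: 6=6).
Opt2 is not dominated — it holds its own against Opt1 at T (1>-2); Opt3 at T (1>0).
Opt2 weakly dominates Opt3 — T: 1>0, M: 8>4, B: 6>5.

Opt1, Opt3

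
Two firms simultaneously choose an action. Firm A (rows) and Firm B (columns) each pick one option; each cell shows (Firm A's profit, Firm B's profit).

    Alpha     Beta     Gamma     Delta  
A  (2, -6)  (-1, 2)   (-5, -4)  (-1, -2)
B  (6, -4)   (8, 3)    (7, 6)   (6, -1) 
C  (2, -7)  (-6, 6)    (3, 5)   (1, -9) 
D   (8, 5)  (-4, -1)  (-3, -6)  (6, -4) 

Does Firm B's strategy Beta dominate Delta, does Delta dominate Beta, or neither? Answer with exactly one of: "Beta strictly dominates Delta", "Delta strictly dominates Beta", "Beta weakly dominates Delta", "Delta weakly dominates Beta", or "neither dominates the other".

Beta strictly dominates Delta

Compare Beta to Delta across each opponent action: A: 2>-2, B: 3>-1, C: 6>-9, D: -1>-4.
Beta gives a strictly higher payoff against each opponent action, so Beta strictly dominates Delta.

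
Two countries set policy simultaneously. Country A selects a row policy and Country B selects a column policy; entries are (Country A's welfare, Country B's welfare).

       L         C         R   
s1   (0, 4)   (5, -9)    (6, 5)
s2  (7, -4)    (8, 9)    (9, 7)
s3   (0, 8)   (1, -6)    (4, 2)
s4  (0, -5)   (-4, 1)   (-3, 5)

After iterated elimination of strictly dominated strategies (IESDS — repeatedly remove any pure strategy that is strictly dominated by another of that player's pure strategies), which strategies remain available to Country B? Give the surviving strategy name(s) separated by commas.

For Country A, s2 strictly dominates s1 on the remaining columns (L: 7>0, C: 8>5, R: 9>6); eliminate s1.
Row s3 is eliminated: s2 beats it against every remaining column (L: 7>0, C: 8>1, R: 9>4).
Country A's strategy s4 is strictly dominated by s2 (L: 7>0, C: 8>-4, R: 9>-3) and is removed.
For Country B, C strictly dominates L on the remaining rows (s2: 9>-4); eliminate L.
For Country B, C strictly dominates R on the remaining rows (s2: 9>7); eliminate R.
Among the remaining strategies, none is strictly dominated by another pure strategy of the same player, so the elimination stops.
Surviving strategies — Country A: {s2}; Country B: {C}.

C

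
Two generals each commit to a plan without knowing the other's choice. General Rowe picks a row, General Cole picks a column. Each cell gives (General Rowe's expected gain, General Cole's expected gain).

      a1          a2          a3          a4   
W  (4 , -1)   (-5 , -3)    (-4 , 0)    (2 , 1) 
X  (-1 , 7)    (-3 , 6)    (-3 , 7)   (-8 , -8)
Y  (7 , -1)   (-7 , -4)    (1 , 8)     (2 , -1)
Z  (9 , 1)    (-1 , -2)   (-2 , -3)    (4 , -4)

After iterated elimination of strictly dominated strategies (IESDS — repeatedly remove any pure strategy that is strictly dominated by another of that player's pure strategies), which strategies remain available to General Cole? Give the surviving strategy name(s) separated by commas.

General Rowe's strategy W is strictly dominated by Z (a1: 9>4, a2: -1>-5, a3: -2>-4, a4: 4>2) and is removed.
For General Rowe, Z strictly dominates X on the remaining columns (a1: 9>-1, a2: -1>-3, a3: -2>-3, a4: 4>-8); eliminate X.
For General Cole, a1 strictly dominates a2 on the remaining rows (Y: -1>-4, Z: 1>-2); eliminate a2.
Column a4 is eliminated: a3 beats it against every remaining row (Y: 8>-1, Z: -3>-4).
Among the remaining strategies, none is strictly dominated by another pure strategy of the same player, so the elimination stops.
Surviving strategies — General Rowe: {Y, Z}; General Cole: {a1, a3}.

a1, a3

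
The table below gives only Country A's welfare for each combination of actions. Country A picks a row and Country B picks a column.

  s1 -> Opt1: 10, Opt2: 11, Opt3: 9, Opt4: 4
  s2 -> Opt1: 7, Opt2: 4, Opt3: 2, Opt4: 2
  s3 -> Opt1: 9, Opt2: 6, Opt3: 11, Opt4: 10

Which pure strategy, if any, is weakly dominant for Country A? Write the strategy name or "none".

none

s1 fails to dominate s3 at Opt3 (9<11).
s2 fails to dominate s1 at Opt1 (7<10).
s3 fails to dominate s1 at Opt1 (9<10).
No single strategy dominates all the others.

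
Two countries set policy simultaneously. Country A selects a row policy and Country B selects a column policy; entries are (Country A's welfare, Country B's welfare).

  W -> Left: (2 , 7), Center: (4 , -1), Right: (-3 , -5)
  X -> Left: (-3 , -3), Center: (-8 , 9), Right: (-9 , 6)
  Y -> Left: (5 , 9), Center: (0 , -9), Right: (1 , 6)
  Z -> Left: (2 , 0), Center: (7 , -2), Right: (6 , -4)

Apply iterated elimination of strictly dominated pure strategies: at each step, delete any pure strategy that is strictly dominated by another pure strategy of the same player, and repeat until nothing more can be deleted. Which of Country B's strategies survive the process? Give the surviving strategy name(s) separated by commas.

Row X is eliminated: W beats it against every remaining column (Left: 2>-3, Center: 4>-8, Right: -3>-9).
For Country B, Left strictly dominates Center on the remaining rows (W: 7>-1, Y: 9>-9, Z: 0>-2); eliminate Center.
Country A's strategy W is strictly dominated by Y (Left: 5>2, Right: 1>-3) and is removed.
For Country B, Left strictly dominates Right on the remaining rows (Y: 9>6, Z: 0>-4); eliminate Right.
Country A's strategy Z is strictly dominated by Y (Left: 5>2) and is removed.
Among the remaining strategies, none is strictly dominated by another pure strategy of the same player, so the elimination stops.
Surviving strategies — Country A: {Y}; Country B: {Left}.

Left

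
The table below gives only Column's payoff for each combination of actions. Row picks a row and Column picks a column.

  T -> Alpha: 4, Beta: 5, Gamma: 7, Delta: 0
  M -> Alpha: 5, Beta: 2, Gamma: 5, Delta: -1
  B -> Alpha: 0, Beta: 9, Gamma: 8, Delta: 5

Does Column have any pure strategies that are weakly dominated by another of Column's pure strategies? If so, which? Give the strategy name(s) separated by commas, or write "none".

Alpha, Delta

Alpha: dominated, since Gamma does at least as well everywhere (T: 7>4, M: 5=5, B: 8>0).
Nothing dominates Beta: Alpha at T (5>4); Gamma at B (9>8); Delta at T (5>0).
Gamma: no other strategy beats it everywhere (Alpha at T (7>4); Beta at T (7>5); Delta at T (7>0)).
Delta is weakly dominated by Beta (T: 5>0, M: 2>-1, B: 9>5).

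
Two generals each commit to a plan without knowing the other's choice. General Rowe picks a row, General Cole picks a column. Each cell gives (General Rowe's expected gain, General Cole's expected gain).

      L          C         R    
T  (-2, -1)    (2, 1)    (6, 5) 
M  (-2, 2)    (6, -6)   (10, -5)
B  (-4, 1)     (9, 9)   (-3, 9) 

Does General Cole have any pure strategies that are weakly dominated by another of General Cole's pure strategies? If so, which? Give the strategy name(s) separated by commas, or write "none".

Nothing dominates L: C at M (2>-6); R at M (2>-5).
R weakly dominates C — T: 5>1, M: -5>-6, B: 9=9.
R: no other strategy beats it everywhere (L at T (5>-1); C at T (5>1)).

C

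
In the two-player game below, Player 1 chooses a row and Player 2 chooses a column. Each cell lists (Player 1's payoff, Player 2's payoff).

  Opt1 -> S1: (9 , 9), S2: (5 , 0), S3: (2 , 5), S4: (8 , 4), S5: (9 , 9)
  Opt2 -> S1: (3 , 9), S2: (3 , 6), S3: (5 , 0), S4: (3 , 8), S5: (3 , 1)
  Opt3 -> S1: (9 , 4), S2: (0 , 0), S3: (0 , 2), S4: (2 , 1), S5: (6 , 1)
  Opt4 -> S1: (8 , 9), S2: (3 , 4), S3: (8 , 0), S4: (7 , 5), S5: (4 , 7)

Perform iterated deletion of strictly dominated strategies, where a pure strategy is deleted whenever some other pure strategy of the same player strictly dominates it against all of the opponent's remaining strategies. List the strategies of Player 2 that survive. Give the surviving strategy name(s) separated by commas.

For Player 2, S1 strictly dominates S2 on the remaining rows (Opt1: 9>0, Opt2: 9>6, Opt3: 4>0, Opt4: 9>4); eliminate S2.
Player 1's strategy Opt2 is strictly dominated by Opt4 (S1: 8>3, S3: 8>5, S4: 7>3, S5: 4>3) and is removed.
For Player 2, S1 strictly dominates S3 on the remaining rows (Opt1: 9>5, Opt3: 4>2, Opt4: 9>0); eliminate S3.
For Player 1, Opt1 strictly dominates Opt4 on the remaining columns (S1: 9>8, S4: 8>7, S5: 9>4); eliminate Opt4.
Player 2's strategy S4 is strictly dominated by S1 (Opt1: 9>4, Opt3: 4>1) and is removed.
Among the remaining strategies, none is strictly dominated by another pure strategy of the same player, so the elimination stops.
Surviving strategies — Player 1: {Opt1, Opt3}; Player 2: {S1, S5}.

S1, S5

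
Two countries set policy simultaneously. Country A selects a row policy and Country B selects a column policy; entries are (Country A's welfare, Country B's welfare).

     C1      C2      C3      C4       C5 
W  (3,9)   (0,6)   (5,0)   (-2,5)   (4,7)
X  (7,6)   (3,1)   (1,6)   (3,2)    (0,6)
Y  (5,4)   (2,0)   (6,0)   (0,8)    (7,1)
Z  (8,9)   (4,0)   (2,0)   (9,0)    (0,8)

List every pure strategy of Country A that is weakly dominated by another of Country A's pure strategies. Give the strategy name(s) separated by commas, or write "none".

W, X

W: dominated, since Y does at least as well everywhere (C1: 5>3, C2: 2>0, C3: 6>5, C4: 0>-2, C5: 7>4).
Z weakly dominates X — C1: 8>7, C2: 4>3, C3: 2>1, C4: 9>3, C5: 0=0.
Y is not dominated — it holds its own against W at C1 (5>3); X at C3 (6>1); Z at C3 (6>2).
Z is not dominated — it holds its own against W at C1 (8>3); X at C1 (8>7); Y at C1 (8>5).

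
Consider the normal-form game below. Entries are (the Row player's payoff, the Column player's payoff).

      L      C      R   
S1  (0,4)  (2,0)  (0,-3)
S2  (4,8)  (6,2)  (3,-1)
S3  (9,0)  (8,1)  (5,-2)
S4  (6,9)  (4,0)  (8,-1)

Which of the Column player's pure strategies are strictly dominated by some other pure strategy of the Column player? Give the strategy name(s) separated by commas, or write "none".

R

L is not dominated — it holds its own against C at S1 (4>0); R at S1 (4>-3).
C is not dominated — it holds its own against L at S3 (1>0); R at S1 (0>-3).
R: dominated, since L does at least as well everywhere (S1: 4>-3, S2: 8>-1, S3: 0>-2, S4: 9>-1).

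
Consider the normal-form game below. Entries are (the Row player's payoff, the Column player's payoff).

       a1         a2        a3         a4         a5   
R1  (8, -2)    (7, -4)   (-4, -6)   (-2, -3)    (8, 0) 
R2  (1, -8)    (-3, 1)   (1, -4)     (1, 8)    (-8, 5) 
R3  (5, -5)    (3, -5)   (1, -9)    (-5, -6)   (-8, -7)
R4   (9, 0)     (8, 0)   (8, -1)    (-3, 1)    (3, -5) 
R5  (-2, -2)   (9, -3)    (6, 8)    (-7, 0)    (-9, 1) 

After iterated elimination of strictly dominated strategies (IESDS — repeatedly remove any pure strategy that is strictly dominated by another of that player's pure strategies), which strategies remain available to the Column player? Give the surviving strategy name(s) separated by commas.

a1, a4, a5

The Row player's strategy R3 is strictly dominated by R4 (a1: 9>5, a2: 8>3, a3: 8>1, a4: -3>-5, a5: 3>-8) and is removed.
Column a2 is eliminated: a4 beats it against every remaining row (R1: -3>-4, R2: 8>1, R4: 1>0, R5: 0>-3).
Row R5 is eliminated: R4 beats it against every remaining column (a1: 9>-2, a3: 8>6, a4: -3>-7, a5: 3>-9).
For the Column player, a4 strictly dominates a3 on the remaining rows (R1: -3>-6, R2: 8>-4, R4: 1>-1); eliminate a3.
Among the remaining strategies, none is strictly dominated by another pure strategy of the same player, so the elimination stops.
Surviving strategies — the Row player: {R1, R2, R4}; the Column player: {a1, a4, a5}.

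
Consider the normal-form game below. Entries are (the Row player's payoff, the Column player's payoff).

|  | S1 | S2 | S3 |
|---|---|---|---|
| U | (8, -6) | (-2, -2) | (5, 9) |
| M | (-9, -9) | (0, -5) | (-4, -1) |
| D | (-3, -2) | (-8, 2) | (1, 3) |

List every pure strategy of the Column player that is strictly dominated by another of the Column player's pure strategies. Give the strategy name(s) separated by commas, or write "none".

S1, S2

S1 is strictly dominated by S2 (U: -2>-6, M: -5>-9, D: 2>-2).
S2: dominated, since S3 does at least as well everywhere (U: 9>-2, M: -1>-5, D: 3>2).
Nothing dominates S3: S1 at U (9>-6); S2 at U (9>-2).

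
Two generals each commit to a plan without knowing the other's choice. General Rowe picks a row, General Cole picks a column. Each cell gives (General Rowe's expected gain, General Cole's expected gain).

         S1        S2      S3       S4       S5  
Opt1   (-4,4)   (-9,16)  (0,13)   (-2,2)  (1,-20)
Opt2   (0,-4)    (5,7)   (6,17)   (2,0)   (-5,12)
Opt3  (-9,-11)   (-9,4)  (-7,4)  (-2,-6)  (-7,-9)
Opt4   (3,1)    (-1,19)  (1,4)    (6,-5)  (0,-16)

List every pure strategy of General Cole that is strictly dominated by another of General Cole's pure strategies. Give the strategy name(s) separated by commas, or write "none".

S1: dominated, since S2 does at least as well everywhere (Opt1: 16>4, Opt2: 7>-4, Opt3: 4>-11, Opt4: 19>1).
S2: no other strategy beats it everywhere (S1 at Opt1 (16>4); S3 at Opt1 (16>13); S4 at Opt1 (16>2); S5 at Opt1 (16>-20)).
Nothing dominates S3: S1 at Opt1 (13>4); S2 at Opt2 (17>7); S4 at Opt1 (13>2); S5 at Opt1 (13>-20).
S4: dominated, since S2 does at least as well everywhere (Opt1: 16>2, Opt2: 7>0, Opt3: 4>-6, Opt4: 19>-5).
S5: dominated, since S3 does at least as well everywhere (Opt1: 13>-20, Opt2: 17>12, Opt3: 4>-9, Opt4: 4>-16).

S1, S4, S5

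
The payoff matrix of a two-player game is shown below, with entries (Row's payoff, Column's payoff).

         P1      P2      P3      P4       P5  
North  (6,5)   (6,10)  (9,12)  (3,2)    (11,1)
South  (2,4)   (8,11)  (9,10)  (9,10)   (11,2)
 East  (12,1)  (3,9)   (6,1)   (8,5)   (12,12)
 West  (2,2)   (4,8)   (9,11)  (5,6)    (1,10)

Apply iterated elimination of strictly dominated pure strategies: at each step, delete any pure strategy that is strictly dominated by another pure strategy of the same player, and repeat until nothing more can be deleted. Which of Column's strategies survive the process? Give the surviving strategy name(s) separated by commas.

Column P1 is eliminated: P2 beats it against every remaining row (North: 10>5, South: 11>4, East: 9>1, West: 8>2).
Column P4 is eliminated: P2 beats it against every remaining row (North: 10>2, South: 11>10, East: 9>5, West: 8>6).
Among the remaining strategies, none is strictly dominated by another pure strategy of the same player, so the elimination stops.
Surviving strategies — Row: {North, South, East, West}; Column: {P2, P3, P5}.

P2, P3, P5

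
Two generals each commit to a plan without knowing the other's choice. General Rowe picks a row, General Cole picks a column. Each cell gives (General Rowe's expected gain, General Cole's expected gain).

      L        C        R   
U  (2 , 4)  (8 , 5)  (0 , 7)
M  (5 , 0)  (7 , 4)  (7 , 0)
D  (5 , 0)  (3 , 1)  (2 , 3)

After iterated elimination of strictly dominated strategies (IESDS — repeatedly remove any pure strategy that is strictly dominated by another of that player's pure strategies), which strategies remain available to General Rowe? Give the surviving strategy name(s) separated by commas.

U, M

General Cole's strategy L is strictly dominated by C (U: 5>4, M: 4>0, D: 1>0) and is removed.
Row D is eliminated: M beats it against every remaining column (C: 7>3, R: 7>2).
Among the remaining strategies, none is strictly dominated by another pure strategy of the same player, so the elimination stops.
Surviving strategies — General Rowe: {U, M}; General Cole: {C, R}.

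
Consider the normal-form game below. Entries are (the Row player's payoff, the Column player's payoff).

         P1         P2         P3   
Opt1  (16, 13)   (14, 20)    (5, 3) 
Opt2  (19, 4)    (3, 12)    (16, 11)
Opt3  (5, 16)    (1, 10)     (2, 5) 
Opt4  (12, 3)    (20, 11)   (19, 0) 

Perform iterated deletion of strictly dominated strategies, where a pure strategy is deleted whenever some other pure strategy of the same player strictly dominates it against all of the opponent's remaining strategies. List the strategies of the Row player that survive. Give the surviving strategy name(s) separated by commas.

Opt4

The Row player's strategy Opt3 is strictly dominated by Opt1 (P1: 16>5, P2: 14>1, P3: 5>2) and is removed.
For the Column player, P2 strictly dominates P1 on the remaining rows (Opt1: 20>13, Opt2: 12>4, Opt4: 11>3); eliminate P1.
For the Row player, Opt4 strictly dominates Opt1 on the remaining columns (P2: 20>14, P3: 19>5); eliminate Opt1.
For the Row player, Opt4 strictly dominates Opt2 on the remaining columns (P2: 20>3, P3: 19>16); eliminate Opt2.
For the Column player, P2 strictly dominates P3 on the remaining rows (Opt4: 11>0); eliminate P3.
Among the remaining strategies, none is strictly dominated by another pure strategy of the same player, so the elimination stops.
Surviving strategies — the Row player: {Opt4}; the Column player: {P2}.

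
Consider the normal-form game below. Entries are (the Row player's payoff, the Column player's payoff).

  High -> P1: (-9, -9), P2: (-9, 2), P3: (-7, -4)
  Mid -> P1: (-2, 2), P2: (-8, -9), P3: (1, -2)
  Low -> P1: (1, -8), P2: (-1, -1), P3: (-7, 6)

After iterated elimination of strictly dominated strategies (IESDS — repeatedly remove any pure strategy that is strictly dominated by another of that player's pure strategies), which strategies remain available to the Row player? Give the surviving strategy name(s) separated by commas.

For the Row player, Mid strictly dominates High on the remaining columns (P1: -2>-9, P2: -8>-9, P3: 1>-7); eliminate High.
The Column player's strategy P2 is strictly dominated by P3 (Mid: -2>-9, Low: 6>-1) and is removed.
Among the remaining strategies, none is strictly dominated by another pure strategy of the same player, so the elimination stops.
Surviving strategies — the Row player: {Mid, Low}; the Column player: {P1, P3}.

Mid, Low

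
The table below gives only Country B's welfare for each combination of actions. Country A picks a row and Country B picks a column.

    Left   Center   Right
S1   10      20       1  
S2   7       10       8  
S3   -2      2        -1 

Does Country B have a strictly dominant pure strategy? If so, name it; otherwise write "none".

Center vs Left: S1: 20>10, S2: 10>7, S3: 2>-2.
Center vs Right: S1: 20>1, S2: 10>8, S3: 2>-1.
Center strictly beats every other strategy against every opponent action, so it is strictly dominant.

Center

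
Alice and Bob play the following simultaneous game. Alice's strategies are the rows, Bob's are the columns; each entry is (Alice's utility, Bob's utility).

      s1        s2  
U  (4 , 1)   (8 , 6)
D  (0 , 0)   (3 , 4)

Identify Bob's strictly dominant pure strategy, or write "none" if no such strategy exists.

s2

s2 vs s1: U: 6>1, D: 4>0.
s2 strictly beats every other strategy against every opponent action, so it is strictly dominant.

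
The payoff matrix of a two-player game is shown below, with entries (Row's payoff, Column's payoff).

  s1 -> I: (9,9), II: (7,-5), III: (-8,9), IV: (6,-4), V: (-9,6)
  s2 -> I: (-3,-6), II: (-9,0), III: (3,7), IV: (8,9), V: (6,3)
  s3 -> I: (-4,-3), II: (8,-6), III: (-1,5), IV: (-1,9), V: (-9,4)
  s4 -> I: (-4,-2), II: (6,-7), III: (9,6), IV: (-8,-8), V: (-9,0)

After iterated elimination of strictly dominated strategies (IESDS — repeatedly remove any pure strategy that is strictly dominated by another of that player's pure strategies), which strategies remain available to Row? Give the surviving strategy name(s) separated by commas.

s1, s2, s4

Column II is eliminated: III beats it against every remaining row (s1: 9>-5, s2: 7>0, s3: 5>-6, s4: 6>-7).
Row's strategy s3 is strictly dominated by s2 (I: -3>-4, III: 3>-1, IV: 8>-1, V: 6>-9) and is removed.
For Column, III strictly dominates V on the remaining rows (s1: 9>6, s2: 7>3, s4: 6>0); eliminate V.
Among the remaining strategies, none is strictly dominated by another pure strategy of the same player, so the elimination stops.
Surviving strategies — Row: {s1, s2, s4}; Column: {I, III, IV}.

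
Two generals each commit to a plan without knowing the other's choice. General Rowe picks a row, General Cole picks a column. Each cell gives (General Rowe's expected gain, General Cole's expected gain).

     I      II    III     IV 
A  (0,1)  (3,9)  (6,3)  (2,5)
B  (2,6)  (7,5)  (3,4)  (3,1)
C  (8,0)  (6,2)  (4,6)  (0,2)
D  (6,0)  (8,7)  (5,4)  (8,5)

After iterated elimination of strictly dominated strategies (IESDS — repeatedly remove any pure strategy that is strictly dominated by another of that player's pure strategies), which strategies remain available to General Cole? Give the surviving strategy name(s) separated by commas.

II

General Rowe's strategy B is strictly dominated by D (I: 6>2, II: 8>7, III: 5>3, IV: 8>3) and is removed.
For General Cole, II strictly dominates I on the remaining rows (A: 9>1, C: 2>0, D: 7>0); eliminate I.
General Rowe's strategy C is strictly dominated by D (II: 8>6, III: 5>4, IV: 8>0) and is removed.
For General Cole, II strictly dominates III on the remaining rows (A: 9>3, D: 7>4); eliminate III.
For General Rowe, D strictly dominates A on the remaining columns (II: 8>3, IV: 8>2); eliminate A.
General Cole's strategy IV is strictly dominated by II (D: 7>5) and is removed.
Among the remaining strategies, none is strictly dominated by another pure strategy of the same player, so the elimination stops.
Surviving strategies — General Rowe: {D}; General Cole: {II}.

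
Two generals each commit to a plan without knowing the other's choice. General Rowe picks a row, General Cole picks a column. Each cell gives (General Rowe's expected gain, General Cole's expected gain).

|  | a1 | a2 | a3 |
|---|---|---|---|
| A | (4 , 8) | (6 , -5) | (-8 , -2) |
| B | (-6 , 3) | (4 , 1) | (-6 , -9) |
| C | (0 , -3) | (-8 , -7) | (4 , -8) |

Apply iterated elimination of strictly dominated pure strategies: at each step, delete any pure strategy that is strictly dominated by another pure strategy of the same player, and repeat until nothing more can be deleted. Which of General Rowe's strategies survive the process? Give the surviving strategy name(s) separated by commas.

For General Cole, a1 strictly dominates a2 on the remaining rows (A: 8>-5, B: 3>1, C: -3>-7); eliminate a2.
Row B is eliminated: C beats it against every remaining column (a1: 0>-6, a3: 4>-6).
General Cole's strategy a3 is strictly dominated by a1 (A: 8>-2, C: -3>-8) and is removed.
Row C is eliminated: A beats it against every remaining column (a1: 4>0).
Among the remaining strategies, none is strictly dominated by another pure strategy of the same player, so the elimination stops.
Surviving strategies — General Rowe: {A}; General Cole: {a1}.

A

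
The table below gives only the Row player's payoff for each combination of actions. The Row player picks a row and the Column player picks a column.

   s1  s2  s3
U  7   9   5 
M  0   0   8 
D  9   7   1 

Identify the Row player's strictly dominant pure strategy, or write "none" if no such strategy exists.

none

U fails to dominate M at s3 (5<8).
M fails to dominate U at s1 (0<7).
D fails to dominate U at s2 (7<9).
No single strategy dominates all the others.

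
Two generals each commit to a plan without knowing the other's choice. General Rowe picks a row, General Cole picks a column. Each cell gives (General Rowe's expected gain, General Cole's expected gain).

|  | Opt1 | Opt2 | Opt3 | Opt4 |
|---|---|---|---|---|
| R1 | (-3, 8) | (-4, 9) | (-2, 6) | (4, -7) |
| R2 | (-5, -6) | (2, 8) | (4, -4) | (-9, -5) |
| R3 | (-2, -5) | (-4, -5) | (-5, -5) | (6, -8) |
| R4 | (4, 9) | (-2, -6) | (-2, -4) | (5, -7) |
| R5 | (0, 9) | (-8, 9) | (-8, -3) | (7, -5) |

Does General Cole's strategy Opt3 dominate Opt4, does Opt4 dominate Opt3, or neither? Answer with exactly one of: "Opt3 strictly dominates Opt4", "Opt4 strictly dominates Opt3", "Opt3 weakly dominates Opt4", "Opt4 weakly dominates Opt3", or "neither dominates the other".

Opt3 strictly dominates Opt4

Compare Opt3 to Opt4 across every action of General Rowe: R1: 6>-7, R2: -4>-5, R3: -5>-8, R4: -4>-7, R5: -3>-5.
Opt3 gives a strictly higher payoff against every action of General Rowe, so Opt3 strictly dominates Opt4.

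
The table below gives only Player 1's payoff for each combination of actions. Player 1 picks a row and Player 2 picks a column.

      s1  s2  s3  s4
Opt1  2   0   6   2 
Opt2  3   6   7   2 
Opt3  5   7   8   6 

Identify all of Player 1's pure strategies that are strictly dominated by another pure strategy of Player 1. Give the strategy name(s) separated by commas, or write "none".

Opt1 is strictly dominated by Opt3 (s1: 5>2, s2: 7>0, s3: 8>6, s4: 6>2).
Opt3 strictly dominates Opt2 — s1: 5>3, s2: 7>6, s3: 8>7, s4: 6>2.
Opt3 is not dominated — it holds its own against Opt1 at s1 (5>2); Opt2 at s1 (5>3).

Opt1, Opt2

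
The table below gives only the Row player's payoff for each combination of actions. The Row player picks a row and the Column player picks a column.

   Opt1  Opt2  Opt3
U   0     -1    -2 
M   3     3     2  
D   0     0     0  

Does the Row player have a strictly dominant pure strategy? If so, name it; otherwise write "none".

M

M vs U: Opt1: 3>0, Opt2: 3>-1, Opt3: 2>-2.
M vs D: Opt1: 3>0, Opt2: 3>0, Opt3: 2>0.
M strictly beats every other strategy against every opponent action, so it is strictly dominant.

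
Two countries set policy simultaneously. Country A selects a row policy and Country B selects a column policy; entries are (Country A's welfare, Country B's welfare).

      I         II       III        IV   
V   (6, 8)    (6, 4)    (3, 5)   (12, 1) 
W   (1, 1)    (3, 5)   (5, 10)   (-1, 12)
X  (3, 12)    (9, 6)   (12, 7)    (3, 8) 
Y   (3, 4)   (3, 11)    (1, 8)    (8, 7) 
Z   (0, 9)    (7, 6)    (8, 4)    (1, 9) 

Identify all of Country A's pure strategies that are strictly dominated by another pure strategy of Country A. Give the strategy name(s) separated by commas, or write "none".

W, Y, Z

V: no other strategy beats it everywhere (W at I (6>1); X at I (6>3); Y at I (6>3); Z at I (6>0)).
X strictly dominates W — I: 3>1, II: 9>3, III: 12>5, IV: 3>-1.
X is not dominated — it holds its own against V at II (9>6); W at I (3>1); Y at I (3=3); Z at I (3>0).
Y: dominated, since V does at least as well everywhere (I: 6>3, II: 6>3, III: 3>1, IV: 12>8).
Z: dominated, since X does at least as well everywhere (I: 3>0, II: 9>7, III: 12>8, IV: 3>1).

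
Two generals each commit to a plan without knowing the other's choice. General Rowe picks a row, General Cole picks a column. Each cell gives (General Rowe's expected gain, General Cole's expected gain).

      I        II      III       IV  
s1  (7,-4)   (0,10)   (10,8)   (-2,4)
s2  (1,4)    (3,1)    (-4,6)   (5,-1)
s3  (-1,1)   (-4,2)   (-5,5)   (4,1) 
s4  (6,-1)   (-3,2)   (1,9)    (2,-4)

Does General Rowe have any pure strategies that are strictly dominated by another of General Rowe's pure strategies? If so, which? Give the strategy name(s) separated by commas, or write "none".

s1: no other strategy beats it everywhere (s2 at I (7>1); s3 at I (7>-1); s4 at I (7>6)).
s2 is not dominated — it holds its own against s1 at II (3>0); s3 at I (1>-1); s4 at II (3>-3).
s2 strictly dominates s3 — I: 1>-1, II: 3>-4, III: -4>-5, IV: 5>4.
Nothing dominates s4: s1 at IV (2>-2); s2 at I (6>1); s3 at I (6>-1).

s3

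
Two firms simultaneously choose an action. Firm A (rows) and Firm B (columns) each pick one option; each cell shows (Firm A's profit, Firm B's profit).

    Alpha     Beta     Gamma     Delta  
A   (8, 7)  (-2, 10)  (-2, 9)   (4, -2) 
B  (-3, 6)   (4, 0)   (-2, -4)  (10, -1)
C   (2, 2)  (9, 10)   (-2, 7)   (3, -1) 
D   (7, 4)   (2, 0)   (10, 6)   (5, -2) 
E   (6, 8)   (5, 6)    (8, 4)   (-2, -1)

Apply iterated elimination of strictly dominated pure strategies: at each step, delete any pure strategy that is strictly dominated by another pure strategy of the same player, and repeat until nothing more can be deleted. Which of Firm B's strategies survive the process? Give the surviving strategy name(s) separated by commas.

Firm B's strategy Delta is strictly dominated by Alpha (A: 7>-2, B: 6>-1, C: 2>-1, D: 4>-2, E: 8>-1) and is removed.
Firm A's strategy B is strictly dominated by E (Alpha: 6>-3, Beta: 5>4, Gamma: 8>-2) and is removed.
Among the remaining strategies, none is strictly dominated by another pure strategy of the same player, so the elimination stops.
Surviving strategies — Firm A: {A, C, D, E}; Firm B: {Alpha, Beta, Gamma}.

Alpha, Beta, Gamma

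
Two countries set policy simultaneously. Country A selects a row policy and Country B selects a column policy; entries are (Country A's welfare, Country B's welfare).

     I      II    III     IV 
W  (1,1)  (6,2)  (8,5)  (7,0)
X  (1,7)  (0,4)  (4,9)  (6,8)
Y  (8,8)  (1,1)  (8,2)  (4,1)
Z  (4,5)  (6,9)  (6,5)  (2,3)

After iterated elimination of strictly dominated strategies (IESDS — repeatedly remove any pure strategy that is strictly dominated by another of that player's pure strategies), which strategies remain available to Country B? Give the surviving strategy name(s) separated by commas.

Column IV is eliminated: III beats it against every remaining row (W: 5>0, X: 9>8, Y: 2>1, Z: 5>3).
For Country A, Y strictly dominates X on the remaining columns (I: 8>1, II: 1>0, III: 8>4); eliminate X.
Among the remaining strategies, none is strictly dominated by another pure strategy of the same player, so the elimination stops.
Surviving strategies — Country A: {W, Y, Z}; Country B: {I, II, III}.

I, II, III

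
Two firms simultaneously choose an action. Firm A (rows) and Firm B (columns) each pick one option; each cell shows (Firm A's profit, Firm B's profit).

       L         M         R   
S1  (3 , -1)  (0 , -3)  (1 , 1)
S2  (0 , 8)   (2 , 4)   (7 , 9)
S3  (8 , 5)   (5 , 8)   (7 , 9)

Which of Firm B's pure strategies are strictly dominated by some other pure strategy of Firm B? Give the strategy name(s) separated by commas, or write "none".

L, M

L is strictly dominated by R (S1: 1>-1, S2: 9>8, S3: 9>5).
M is strictly dominated by R (S1: 1>-3, S2: 9>4, S3: 9>8).
R: no other strategy beats it everywhere (L at S1 (1>-1); M at S1 (1>-3)).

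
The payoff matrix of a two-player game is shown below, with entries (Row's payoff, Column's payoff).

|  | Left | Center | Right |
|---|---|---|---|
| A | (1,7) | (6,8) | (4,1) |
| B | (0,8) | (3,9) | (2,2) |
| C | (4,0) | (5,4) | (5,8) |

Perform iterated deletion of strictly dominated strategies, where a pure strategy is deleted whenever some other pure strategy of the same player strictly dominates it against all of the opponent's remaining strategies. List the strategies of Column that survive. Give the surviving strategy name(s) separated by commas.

For Row, A strictly dominates B on the remaining columns (Left: 1>0, Center: 6>3, Right: 4>2); eliminate B.
Column's strategy Left is strictly dominated by Center (A: 8>7, C: 4>0) and is removed.
Among the remaining strategies, none is strictly dominated by another pure strategy of the same player, so the elimination stops.
Surviving strategies — Row: {A, C}; Column: {Center, Right}.

Center, Right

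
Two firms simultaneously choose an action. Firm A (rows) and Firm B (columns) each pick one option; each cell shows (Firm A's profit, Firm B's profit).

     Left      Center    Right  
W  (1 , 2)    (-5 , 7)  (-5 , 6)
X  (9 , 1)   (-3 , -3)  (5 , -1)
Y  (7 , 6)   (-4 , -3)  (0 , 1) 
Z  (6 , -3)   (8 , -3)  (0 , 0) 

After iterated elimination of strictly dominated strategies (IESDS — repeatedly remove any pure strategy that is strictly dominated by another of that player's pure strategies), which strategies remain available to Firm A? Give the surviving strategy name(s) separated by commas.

For Firm A, X strictly dominates W on the remaining columns (Left: 9>1, Center: -3>-5, Right: 5>-5); eliminate W.
Firm A's strategy Y is strictly dominated by X (Left: 9>7, Center: -3>-4, Right: 5>0) and is removed.
For Firm B, Right strictly dominates Center on the remaining rows (X: -1>-3, Z: 0>-3); eliminate Center.
Firm A's strategy Z is strictly dominated by X (Left: 9>6, Right: 5>0) and is removed.
Column Right is eliminated: Left beats it against every remaining row (X: 1>-1).
Among the remaining strategies, none is strictly dominated by another pure strategy of the same player, so the elimination stops.
Surviving strategies — Firm A: {X}; Firm B: {Left}.

X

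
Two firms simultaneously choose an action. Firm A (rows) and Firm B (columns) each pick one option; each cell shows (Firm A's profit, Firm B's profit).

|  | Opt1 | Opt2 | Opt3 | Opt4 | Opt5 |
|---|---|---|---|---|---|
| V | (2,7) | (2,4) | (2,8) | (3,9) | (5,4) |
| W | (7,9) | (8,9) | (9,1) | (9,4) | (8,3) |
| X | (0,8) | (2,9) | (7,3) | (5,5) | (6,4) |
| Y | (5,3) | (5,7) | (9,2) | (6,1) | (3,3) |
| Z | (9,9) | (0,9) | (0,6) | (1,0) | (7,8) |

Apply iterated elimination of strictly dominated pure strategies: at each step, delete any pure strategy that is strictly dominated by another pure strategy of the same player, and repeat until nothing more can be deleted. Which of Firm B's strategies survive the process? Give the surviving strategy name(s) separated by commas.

Row V is eliminated: W beats it against every remaining column (Opt1: 7>2, Opt2: 8>2, Opt3: 9>2, Opt4: 9>3, Opt5: 8>5).
Row X is eliminated: W beats it against every remaining column (Opt1: 7>0, Opt2: 8>2, Opt3: 9>7, Opt4: 9>5, Opt5: 8>6).
Firm B's strategy Opt3 is strictly dominated by Opt1 (W: 9>1, Y: 3>2, Z: 9>6) and is removed.
Row Y is eliminated: W beats it against every remaining column (Opt1: 7>5, Opt2: 8>5, Opt4: 9>6, Opt5: 8>3).
Firm B's strategy Opt4 is strictly dominated by Opt1 (W: 9>4, Z: 9>0) and is removed.
For Firm B, Opt1 strictly dominates Opt5 on the remaining rows (W: 9>3, Z: 9>8); eliminate Opt5.
Among the remaining strategies, none is strictly dominated by another pure strategy of the same player, so the elimination stops.
Surviving strategies — Firm A: {W, Z}; Firm B: {Opt1, Opt2}.

Opt1, Opt2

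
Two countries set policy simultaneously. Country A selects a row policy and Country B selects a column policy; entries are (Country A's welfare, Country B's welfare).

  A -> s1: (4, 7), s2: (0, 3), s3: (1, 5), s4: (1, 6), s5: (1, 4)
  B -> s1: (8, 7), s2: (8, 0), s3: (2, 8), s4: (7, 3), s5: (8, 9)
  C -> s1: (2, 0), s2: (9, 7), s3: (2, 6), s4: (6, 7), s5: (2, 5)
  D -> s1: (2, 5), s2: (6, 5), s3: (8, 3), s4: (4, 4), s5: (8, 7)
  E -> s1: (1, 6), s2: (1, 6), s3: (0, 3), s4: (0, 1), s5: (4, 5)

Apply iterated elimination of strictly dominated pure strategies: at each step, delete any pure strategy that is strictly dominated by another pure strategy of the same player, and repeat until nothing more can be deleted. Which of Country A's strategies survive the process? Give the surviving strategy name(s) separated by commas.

Country A's strategy A is strictly dominated by B (s1: 8>4, s2: 8>0, s3: 2>1, s4: 7>1, s5: 8>1) and is removed.
For Country A, B strictly dominates E on the remaining columns (s1: 8>1, s2: 8>1, s3: 2>0, s4: 7>0, s5: 8>4); eliminate E.
Country B's strategy s1 is strictly dominated by s5 (B: 9>7, C: 5>0, D: 7>5) and is removed.
Among the remaining strategies, none is strictly dominated by another pure strategy of the same player, so the elimination stops.
Surviving strategies — Country A: {B, C, D}; Country B: {s2, s3, s4, s5}.

B, C, D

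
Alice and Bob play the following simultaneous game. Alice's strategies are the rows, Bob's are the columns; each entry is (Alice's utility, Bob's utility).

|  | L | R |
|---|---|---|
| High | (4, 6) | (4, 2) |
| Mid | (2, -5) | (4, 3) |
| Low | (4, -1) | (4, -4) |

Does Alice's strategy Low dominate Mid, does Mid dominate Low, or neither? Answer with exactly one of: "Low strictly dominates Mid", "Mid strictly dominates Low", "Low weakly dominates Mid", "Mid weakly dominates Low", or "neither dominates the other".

Low weakly dominates Mid

Compare Low to Mid across each opponent action: L: 4>2, R: 4=4.
Low is at least as good everywhere and strictly better somewhere (tied only at R), so Low weakly but not strictly dominates Mid.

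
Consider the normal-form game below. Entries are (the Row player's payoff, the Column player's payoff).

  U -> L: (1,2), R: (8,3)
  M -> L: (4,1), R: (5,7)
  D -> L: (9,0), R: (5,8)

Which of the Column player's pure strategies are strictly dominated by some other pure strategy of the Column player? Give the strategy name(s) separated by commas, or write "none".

L

L is strictly dominated by R (U: 3>2, M: 7>1, D: 8>0).
R is not dominated — it holds its own against L at U (3>2).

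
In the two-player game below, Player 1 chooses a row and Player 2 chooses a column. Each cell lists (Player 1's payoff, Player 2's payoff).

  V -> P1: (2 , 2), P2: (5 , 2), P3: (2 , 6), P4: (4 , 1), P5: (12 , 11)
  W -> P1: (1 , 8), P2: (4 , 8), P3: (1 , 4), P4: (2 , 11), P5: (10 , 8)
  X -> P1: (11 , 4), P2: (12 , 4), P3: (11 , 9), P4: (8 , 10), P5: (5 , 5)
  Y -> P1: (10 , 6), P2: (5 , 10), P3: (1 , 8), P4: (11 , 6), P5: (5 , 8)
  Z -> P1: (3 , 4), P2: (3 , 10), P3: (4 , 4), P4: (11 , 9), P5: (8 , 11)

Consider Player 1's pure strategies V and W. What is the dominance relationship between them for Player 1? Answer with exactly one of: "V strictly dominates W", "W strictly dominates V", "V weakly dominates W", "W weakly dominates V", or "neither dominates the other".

V strictly dominates W

Compare V to W across every action of Player 2: P1: 2>1, P2: 5>4, P3: 2>1, P4: 4>2, P5: 12>10.
V gives a strictly higher payoff against every action of Player 2, so V strictly dominates W.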